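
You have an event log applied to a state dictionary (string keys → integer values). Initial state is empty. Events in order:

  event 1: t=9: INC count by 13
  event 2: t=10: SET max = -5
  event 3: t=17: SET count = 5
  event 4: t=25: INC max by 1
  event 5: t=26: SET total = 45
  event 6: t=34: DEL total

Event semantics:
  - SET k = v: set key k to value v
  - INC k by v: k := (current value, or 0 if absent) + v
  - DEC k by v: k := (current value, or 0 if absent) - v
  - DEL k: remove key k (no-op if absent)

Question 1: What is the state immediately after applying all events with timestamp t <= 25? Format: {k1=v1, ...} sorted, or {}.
Answer: {count=5, max=-4}

Derivation:
Apply events with t <= 25 (4 events):
  after event 1 (t=9: INC count by 13): {count=13}
  after event 2 (t=10: SET max = -5): {count=13, max=-5}
  after event 3 (t=17: SET count = 5): {count=5, max=-5}
  after event 4 (t=25: INC max by 1): {count=5, max=-4}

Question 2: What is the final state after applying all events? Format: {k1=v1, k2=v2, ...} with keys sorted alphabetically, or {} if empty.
  after event 1 (t=9: INC count by 13): {count=13}
  after event 2 (t=10: SET max = -5): {count=13, max=-5}
  after event 3 (t=17: SET count = 5): {count=5, max=-5}
  after event 4 (t=25: INC max by 1): {count=5, max=-4}
  after event 5 (t=26: SET total = 45): {count=5, max=-4, total=45}
  after event 6 (t=34: DEL total): {count=5, max=-4}

Answer: {count=5, max=-4}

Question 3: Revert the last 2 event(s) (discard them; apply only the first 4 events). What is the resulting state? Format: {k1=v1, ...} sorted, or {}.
Keep first 4 events (discard last 2):
  after event 1 (t=9: INC count by 13): {count=13}
  after event 2 (t=10: SET max = -5): {count=13, max=-5}
  after event 3 (t=17: SET count = 5): {count=5, max=-5}
  after event 4 (t=25: INC max by 1): {count=5, max=-4}

Answer: {count=5, max=-4}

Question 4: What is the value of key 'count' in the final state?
Track key 'count' through all 6 events:
  event 1 (t=9: INC count by 13): count (absent) -> 13
  event 2 (t=10: SET max = -5): count unchanged
  event 3 (t=17: SET count = 5): count 13 -> 5
  event 4 (t=25: INC max by 1): count unchanged
  event 5 (t=26: SET total = 45): count unchanged
  event 6 (t=34: DEL total): count unchanged
Final: count = 5

Answer: 5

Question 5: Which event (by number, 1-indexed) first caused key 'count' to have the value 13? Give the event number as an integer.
Answer: 1

Derivation:
Looking for first event where count becomes 13:
  event 1: count (absent) -> 13  <-- first match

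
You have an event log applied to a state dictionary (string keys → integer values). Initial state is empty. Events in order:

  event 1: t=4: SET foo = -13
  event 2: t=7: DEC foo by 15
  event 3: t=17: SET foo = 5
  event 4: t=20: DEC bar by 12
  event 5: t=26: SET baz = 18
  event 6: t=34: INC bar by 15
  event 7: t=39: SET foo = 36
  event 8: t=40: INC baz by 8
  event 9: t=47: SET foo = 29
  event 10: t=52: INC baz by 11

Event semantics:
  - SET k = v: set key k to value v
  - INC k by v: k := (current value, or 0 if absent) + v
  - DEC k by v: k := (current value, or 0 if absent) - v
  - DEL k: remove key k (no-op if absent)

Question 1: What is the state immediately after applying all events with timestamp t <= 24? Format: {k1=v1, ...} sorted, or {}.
Answer: {bar=-12, foo=5}

Derivation:
Apply events with t <= 24 (4 events):
  after event 1 (t=4: SET foo = -13): {foo=-13}
  after event 2 (t=7: DEC foo by 15): {foo=-28}
  after event 3 (t=17: SET foo = 5): {foo=5}
  after event 4 (t=20: DEC bar by 12): {bar=-12, foo=5}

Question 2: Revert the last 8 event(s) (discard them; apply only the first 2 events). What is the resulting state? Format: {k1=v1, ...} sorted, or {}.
Answer: {foo=-28}

Derivation:
Keep first 2 events (discard last 8):
  after event 1 (t=4: SET foo = -13): {foo=-13}
  after event 2 (t=7: DEC foo by 15): {foo=-28}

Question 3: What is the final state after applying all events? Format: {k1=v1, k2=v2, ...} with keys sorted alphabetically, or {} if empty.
  after event 1 (t=4: SET foo = -13): {foo=-13}
  after event 2 (t=7: DEC foo by 15): {foo=-28}
  after event 3 (t=17: SET foo = 5): {foo=5}
  after event 4 (t=20: DEC bar by 12): {bar=-12, foo=5}
  after event 5 (t=26: SET baz = 18): {bar=-12, baz=18, foo=5}
  after event 6 (t=34: INC bar by 15): {bar=3, baz=18, foo=5}
  after event 7 (t=39: SET foo = 36): {bar=3, baz=18, foo=36}
  after event 8 (t=40: INC baz by 8): {bar=3, baz=26, foo=36}
  after event 9 (t=47: SET foo = 29): {bar=3, baz=26, foo=29}
  after event 10 (t=52: INC baz by 11): {bar=3, baz=37, foo=29}

Answer: {bar=3, baz=37, foo=29}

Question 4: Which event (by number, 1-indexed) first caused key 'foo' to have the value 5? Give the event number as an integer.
Answer: 3

Derivation:
Looking for first event where foo becomes 5:
  event 1: foo = -13
  event 2: foo = -28
  event 3: foo -28 -> 5  <-- first match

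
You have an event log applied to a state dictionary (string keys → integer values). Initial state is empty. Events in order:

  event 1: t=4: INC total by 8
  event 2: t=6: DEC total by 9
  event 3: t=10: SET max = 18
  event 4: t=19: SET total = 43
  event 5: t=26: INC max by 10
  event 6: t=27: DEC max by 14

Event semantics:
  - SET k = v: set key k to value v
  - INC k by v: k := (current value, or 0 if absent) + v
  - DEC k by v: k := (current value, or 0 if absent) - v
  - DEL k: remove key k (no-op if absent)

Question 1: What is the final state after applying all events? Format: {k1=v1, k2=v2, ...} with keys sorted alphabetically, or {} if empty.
  after event 1 (t=4: INC total by 8): {total=8}
  after event 2 (t=6: DEC total by 9): {total=-1}
  after event 3 (t=10: SET max = 18): {max=18, total=-1}
  after event 4 (t=19: SET total = 43): {max=18, total=43}
  after event 5 (t=26: INC max by 10): {max=28, total=43}
  after event 6 (t=27: DEC max by 14): {max=14, total=43}

Answer: {max=14, total=43}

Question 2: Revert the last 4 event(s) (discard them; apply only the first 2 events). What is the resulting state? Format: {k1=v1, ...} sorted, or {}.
Answer: {total=-1}

Derivation:
Keep first 2 events (discard last 4):
  after event 1 (t=4: INC total by 8): {total=8}
  after event 2 (t=6: DEC total by 9): {total=-1}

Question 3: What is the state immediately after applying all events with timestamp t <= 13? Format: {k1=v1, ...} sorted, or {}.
Apply events with t <= 13 (3 events):
  after event 1 (t=4: INC total by 8): {total=8}
  after event 2 (t=6: DEC total by 9): {total=-1}
  after event 3 (t=10: SET max = 18): {max=18, total=-1}

Answer: {max=18, total=-1}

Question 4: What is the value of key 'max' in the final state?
Track key 'max' through all 6 events:
  event 1 (t=4: INC total by 8): max unchanged
  event 2 (t=6: DEC total by 9): max unchanged
  event 3 (t=10: SET max = 18): max (absent) -> 18
  event 4 (t=19: SET total = 43): max unchanged
  event 5 (t=26: INC max by 10): max 18 -> 28
  event 6 (t=27: DEC max by 14): max 28 -> 14
Final: max = 14

Answer: 14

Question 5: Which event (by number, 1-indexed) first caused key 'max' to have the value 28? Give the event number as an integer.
Answer: 5

Derivation:
Looking for first event where max becomes 28:
  event 3: max = 18
  event 4: max = 18
  event 5: max 18 -> 28  <-- first match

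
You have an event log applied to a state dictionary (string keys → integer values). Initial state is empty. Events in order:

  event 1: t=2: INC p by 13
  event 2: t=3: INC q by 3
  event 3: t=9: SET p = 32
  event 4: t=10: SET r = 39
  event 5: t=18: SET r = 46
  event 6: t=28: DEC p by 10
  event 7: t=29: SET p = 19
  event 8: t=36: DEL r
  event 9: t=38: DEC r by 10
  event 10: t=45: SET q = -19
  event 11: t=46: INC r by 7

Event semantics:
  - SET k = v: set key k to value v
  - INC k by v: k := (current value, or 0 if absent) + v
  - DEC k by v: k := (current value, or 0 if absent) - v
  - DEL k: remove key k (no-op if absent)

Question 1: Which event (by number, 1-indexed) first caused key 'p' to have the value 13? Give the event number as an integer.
Answer: 1

Derivation:
Looking for first event where p becomes 13:
  event 1: p (absent) -> 13  <-- first match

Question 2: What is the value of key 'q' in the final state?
Track key 'q' through all 11 events:
  event 1 (t=2: INC p by 13): q unchanged
  event 2 (t=3: INC q by 3): q (absent) -> 3
  event 3 (t=9: SET p = 32): q unchanged
  event 4 (t=10: SET r = 39): q unchanged
  event 5 (t=18: SET r = 46): q unchanged
  event 6 (t=28: DEC p by 10): q unchanged
  event 7 (t=29: SET p = 19): q unchanged
  event 8 (t=36: DEL r): q unchanged
  event 9 (t=38: DEC r by 10): q unchanged
  event 10 (t=45: SET q = -19): q 3 -> -19
  event 11 (t=46: INC r by 7): q unchanged
Final: q = -19

Answer: -19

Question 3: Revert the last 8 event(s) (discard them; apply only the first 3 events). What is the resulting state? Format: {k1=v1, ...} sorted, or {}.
Answer: {p=32, q=3}

Derivation:
Keep first 3 events (discard last 8):
  after event 1 (t=2: INC p by 13): {p=13}
  after event 2 (t=3: INC q by 3): {p=13, q=3}
  after event 3 (t=9: SET p = 32): {p=32, q=3}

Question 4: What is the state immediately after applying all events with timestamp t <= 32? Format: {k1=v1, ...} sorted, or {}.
Answer: {p=19, q=3, r=46}

Derivation:
Apply events with t <= 32 (7 events):
  after event 1 (t=2: INC p by 13): {p=13}
  after event 2 (t=3: INC q by 3): {p=13, q=3}
  after event 3 (t=9: SET p = 32): {p=32, q=3}
  after event 4 (t=10: SET r = 39): {p=32, q=3, r=39}
  after event 5 (t=18: SET r = 46): {p=32, q=3, r=46}
  after event 6 (t=28: DEC p by 10): {p=22, q=3, r=46}
  after event 7 (t=29: SET p = 19): {p=19, q=3, r=46}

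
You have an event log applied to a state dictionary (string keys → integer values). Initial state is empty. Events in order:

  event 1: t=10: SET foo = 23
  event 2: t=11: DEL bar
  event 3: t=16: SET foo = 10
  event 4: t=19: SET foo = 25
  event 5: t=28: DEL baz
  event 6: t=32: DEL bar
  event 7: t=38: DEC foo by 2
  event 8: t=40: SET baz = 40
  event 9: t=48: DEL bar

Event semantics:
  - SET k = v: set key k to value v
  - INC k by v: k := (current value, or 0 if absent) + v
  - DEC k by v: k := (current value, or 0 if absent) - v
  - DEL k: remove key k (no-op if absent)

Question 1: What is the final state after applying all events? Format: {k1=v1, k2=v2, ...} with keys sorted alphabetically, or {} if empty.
Answer: {baz=40, foo=23}

Derivation:
  after event 1 (t=10: SET foo = 23): {foo=23}
  after event 2 (t=11: DEL bar): {foo=23}
  after event 3 (t=16: SET foo = 10): {foo=10}
  after event 4 (t=19: SET foo = 25): {foo=25}
  after event 5 (t=28: DEL baz): {foo=25}
  after event 6 (t=32: DEL bar): {foo=25}
  after event 7 (t=38: DEC foo by 2): {foo=23}
  after event 8 (t=40: SET baz = 40): {baz=40, foo=23}
  after event 9 (t=48: DEL bar): {baz=40, foo=23}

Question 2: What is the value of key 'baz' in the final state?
Answer: 40

Derivation:
Track key 'baz' through all 9 events:
  event 1 (t=10: SET foo = 23): baz unchanged
  event 2 (t=11: DEL bar): baz unchanged
  event 3 (t=16: SET foo = 10): baz unchanged
  event 4 (t=19: SET foo = 25): baz unchanged
  event 5 (t=28: DEL baz): baz (absent) -> (absent)
  event 6 (t=32: DEL bar): baz unchanged
  event 7 (t=38: DEC foo by 2): baz unchanged
  event 8 (t=40: SET baz = 40): baz (absent) -> 40
  event 9 (t=48: DEL bar): baz unchanged
Final: baz = 40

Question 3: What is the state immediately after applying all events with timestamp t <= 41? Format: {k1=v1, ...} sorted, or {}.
Apply events with t <= 41 (8 events):
  after event 1 (t=10: SET foo = 23): {foo=23}
  after event 2 (t=11: DEL bar): {foo=23}
  after event 3 (t=16: SET foo = 10): {foo=10}
  after event 4 (t=19: SET foo = 25): {foo=25}
  after event 5 (t=28: DEL baz): {foo=25}
  after event 6 (t=32: DEL bar): {foo=25}
  after event 7 (t=38: DEC foo by 2): {foo=23}
  after event 8 (t=40: SET baz = 40): {baz=40, foo=23}

Answer: {baz=40, foo=23}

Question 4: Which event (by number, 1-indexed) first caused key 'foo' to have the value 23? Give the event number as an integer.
Answer: 1

Derivation:
Looking for first event where foo becomes 23:
  event 1: foo (absent) -> 23  <-- first match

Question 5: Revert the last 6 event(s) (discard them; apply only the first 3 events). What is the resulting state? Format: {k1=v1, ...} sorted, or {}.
Answer: {foo=10}

Derivation:
Keep first 3 events (discard last 6):
  after event 1 (t=10: SET foo = 23): {foo=23}
  after event 2 (t=11: DEL bar): {foo=23}
  after event 3 (t=16: SET foo = 10): {foo=10}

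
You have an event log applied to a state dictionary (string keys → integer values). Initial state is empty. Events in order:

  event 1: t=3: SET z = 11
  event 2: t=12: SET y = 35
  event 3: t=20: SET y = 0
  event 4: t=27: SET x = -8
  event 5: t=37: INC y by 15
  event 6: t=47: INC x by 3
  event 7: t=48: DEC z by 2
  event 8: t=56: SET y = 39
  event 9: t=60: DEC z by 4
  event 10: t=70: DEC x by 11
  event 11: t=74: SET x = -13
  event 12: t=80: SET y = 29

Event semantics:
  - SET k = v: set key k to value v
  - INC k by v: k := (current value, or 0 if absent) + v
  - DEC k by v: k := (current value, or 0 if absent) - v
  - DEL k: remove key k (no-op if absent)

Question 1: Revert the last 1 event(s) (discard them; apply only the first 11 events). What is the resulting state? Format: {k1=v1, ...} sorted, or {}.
Answer: {x=-13, y=39, z=5}

Derivation:
Keep first 11 events (discard last 1):
  after event 1 (t=3: SET z = 11): {z=11}
  after event 2 (t=12: SET y = 35): {y=35, z=11}
  after event 3 (t=20: SET y = 0): {y=0, z=11}
  after event 4 (t=27: SET x = -8): {x=-8, y=0, z=11}
  after event 5 (t=37: INC y by 15): {x=-8, y=15, z=11}
  after event 6 (t=47: INC x by 3): {x=-5, y=15, z=11}
  after event 7 (t=48: DEC z by 2): {x=-5, y=15, z=9}
  after event 8 (t=56: SET y = 39): {x=-5, y=39, z=9}
  after event 9 (t=60: DEC z by 4): {x=-5, y=39, z=5}
  after event 10 (t=70: DEC x by 11): {x=-16, y=39, z=5}
  after event 11 (t=74: SET x = -13): {x=-13, y=39, z=5}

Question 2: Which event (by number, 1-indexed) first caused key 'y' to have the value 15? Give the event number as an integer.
Looking for first event where y becomes 15:
  event 2: y = 35
  event 3: y = 0
  event 4: y = 0
  event 5: y 0 -> 15  <-- first match

Answer: 5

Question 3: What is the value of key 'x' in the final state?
Track key 'x' through all 12 events:
  event 1 (t=3: SET z = 11): x unchanged
  event 2 (t=12: SET y = 35): x unchanged
  event 3 (t=20: SET y = 0): x unchanged
  event 4 (t=27: SET x = -8): x (absent) -> -8
  event 5 (t=37: INC y by 15): x unchanged
  event 6 (t=47: INC x by 3): x -8 -> -5
  event 7 (t=48: DEC z by 2): x unchanged
  event 8 (t=56: SET y = 39): x unchanged
  event 9 (t=60: DEC z by 4): x unchanged
  event 10 (t=70: DEC x by 11): x -5 -> -16
  event 11 (t=74: SET x = -13): x -16 -> -13
  event 12 (t=80: SET y = 29): x unchanged
Final: x = -13

Answer: -13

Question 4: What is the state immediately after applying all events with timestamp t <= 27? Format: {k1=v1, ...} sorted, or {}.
Apply events with t <= 27 (4 events):
  after event 1 (t=3: SET z = 11): {z=11}
  after event 2 (t=12: SET y = 35): {y=35, z=11}
  after event 3 (t=20: SET y = 0): {y=0, z=11}
  after event 4 (t=27: SET x = -8): {x=-8, y=0, z=11}

Answer: {x=-8, y=0, z=11}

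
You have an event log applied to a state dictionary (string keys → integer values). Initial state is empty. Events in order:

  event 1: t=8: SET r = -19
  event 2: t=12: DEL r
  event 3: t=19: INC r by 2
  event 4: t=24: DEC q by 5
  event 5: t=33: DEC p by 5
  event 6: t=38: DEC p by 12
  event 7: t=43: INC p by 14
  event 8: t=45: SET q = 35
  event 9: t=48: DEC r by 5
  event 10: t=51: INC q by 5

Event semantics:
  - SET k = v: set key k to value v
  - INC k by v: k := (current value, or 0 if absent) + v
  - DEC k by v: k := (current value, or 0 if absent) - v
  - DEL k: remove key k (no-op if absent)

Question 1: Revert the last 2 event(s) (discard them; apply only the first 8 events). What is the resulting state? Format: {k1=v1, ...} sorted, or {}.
Answer: {p=-3, q=35, r=2}

Derivation:
Keep first 8 events (discard last 2):
  after event 1 (t=8: SET r = -19): {r=-19}
  after event 2 (t=12: DEL r): {}
  after event 3 (t=19: INC r by 2): {r=2}
  after event 4 (t=24: DEC q by 5): {q=-5, r=2}
  after event 5 (t=33: DEC p by 5): {p=-5, q=-5, r=2}
  after event 6 (t=38: DEC p by 12): {p=-17, q=-5, r=2}
  after event 7 (t=43: INC p by 14): {p=-3, q=-5, r=2}
  after event 8 (t=45: SET q = 35): {p=-3, q=35, r=2}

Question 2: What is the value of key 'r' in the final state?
Track key 'r' through all 10 events:
  event 1 (t=8: SET r = -19): r (absent) -> -19
  event 2 (t=12: DEL r): r -19 -> (absent)
  event 3 (t=19: INC r by 2): r (absent) -> 2
  event 4 (t=24: DEC q by 5): r unchanged
  event 5 (t=33: DEC p by 5): r unchanged
  event 6 (t=38: DEC p by 12): r unchanged
  event 7 (t=43: INC p by 14): r unchanged
  event 8 (t=45: SET q = 35): r unchanged
  event 9 (t=48: DEC r by 5): r 2 -> -3
  event 10 (t=51: INC q by 5): r unchanged
Final: r = -3

Answer: -3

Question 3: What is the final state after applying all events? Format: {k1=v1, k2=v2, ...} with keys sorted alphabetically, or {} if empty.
  after event 1 (t=8: SET r = -19): {r=-19}
  after event 2 (t=12: DEL r): {}
  after event 3 (t=19: INC r by 2): {r=2}
  after event 4 (t=24: DEC q by 5): {q=-5, r=2}
  after event 5 (t=33: DEC p by 5): {p=-5, q=-5, r=2}
  after event 6 (t=38: DEC p by 12): {p=-17, q=-5, r=2}
  after event 7 (t=43: INC p by 14): {p=-3, q=-5, r=2}
  after event 8 (t=45: SET q = 35): {p=-3, q=35, r=2}
  after event 9 (t=48: DEC r by 5): {p=-3, q=35, r=-3}
  after event 10 (t=51: INC q by 5): {p=-3, q=40, r=-3}

Answer: {p=-3, q=40, r=-3}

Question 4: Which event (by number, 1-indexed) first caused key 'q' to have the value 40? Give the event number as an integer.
Answer: 10

Derivation:
Looking for first event where q becomes 40:
  event 4: q = -5
  event 5: q = -5
  event 6: q = -5
  event 7: q = -5
  event 8: q = 35
  event 9: q = 35
  event 10: q 35 -> 40  <-- first match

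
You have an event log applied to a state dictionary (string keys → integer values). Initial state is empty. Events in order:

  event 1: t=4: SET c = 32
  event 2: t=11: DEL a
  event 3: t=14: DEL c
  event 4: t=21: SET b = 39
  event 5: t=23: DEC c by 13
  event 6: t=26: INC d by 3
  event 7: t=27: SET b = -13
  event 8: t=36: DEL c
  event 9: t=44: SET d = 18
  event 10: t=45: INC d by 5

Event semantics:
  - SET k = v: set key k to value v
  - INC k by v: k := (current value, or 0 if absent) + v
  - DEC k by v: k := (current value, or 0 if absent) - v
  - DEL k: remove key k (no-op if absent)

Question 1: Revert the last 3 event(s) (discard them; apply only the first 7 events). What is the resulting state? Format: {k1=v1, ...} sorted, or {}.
Answer: {b=-13, c=-13, d=3}

Derivation:
Keep first 7 events (discard last 3):
  after event 1 (t=4: SET c = 32): {c=32}
  after event 2 (t=11: DEL a): {c=32}
  after event 3 (t=14: DEL c): {}
  after event 4 (t=21: SET b = 39): {b=39}
  after event 5 (t=23: DEC c by 13): {b=39, c=-13}
  after event 6 (t=26: INC d by 3): {b=39, c=-13, d=3}
  after event 7 (t=27: SET b = -13): {b=-13, c=-13, d=3}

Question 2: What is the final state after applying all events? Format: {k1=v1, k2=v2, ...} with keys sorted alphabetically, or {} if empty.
Answer: {b=-13, d=23}

Derivation:
  after event 1 (t=4: SET c = 32): {c=32}
  after event 2 (t=11: DEL a): {c=32}
  after event 3 (t=14: DEL c): {}
  after event 4 (t=21: SET b = 39): {b=39}
  after event 5 (t=23: DEC c by 13): {b=39, c=-13}
  after event 6 (t=26: INC d by 3): {b=39, c=-13, d=3}
  after event 7 (t=27: SET b = -13): {b=-13, c=-13, d=3}
  after event 8 (t=36: DEL c): {b=-13, d=3}
  after event 9 (t=44: SET d = 18): {b=-13, d=18}
  after event 10 (t=45: INC d by 5): {b=-13, d=23}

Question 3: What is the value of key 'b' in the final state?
Answer: -13

Derivation:
Track key 'b' through all 10 events:
  event 1 (t=4: SET c = 32): b unchanged
  event 2 (t=11: DEL a): b unchanged
  event 3 (t=14: DEL c): b unchanged
  event 4 (t=21: SET b = 39): b (absent) -> 39
  event 5 (t=23: DEC c by 13): b unchanged
  event 6 (t=26: INC d by 3): b unchanged
  event 7 (t=27: SET b = -13): b 39 -> -13
  event 8 (t=36: DEL c): b unchanged
  event 9 (t=44: SET d = 18): b unchanged
  event 10 (t=45: INC d by 5): b unchanged
Final: b = -13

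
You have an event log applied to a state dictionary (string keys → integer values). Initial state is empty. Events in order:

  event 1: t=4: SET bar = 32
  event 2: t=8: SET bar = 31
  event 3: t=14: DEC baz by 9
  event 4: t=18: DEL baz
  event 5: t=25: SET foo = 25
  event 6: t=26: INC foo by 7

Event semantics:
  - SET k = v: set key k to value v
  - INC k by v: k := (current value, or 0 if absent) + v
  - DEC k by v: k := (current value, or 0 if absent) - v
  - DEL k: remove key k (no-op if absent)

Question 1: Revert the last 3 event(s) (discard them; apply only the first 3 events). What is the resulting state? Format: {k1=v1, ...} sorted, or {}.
Answer: {bar=31, baz=-9}

Derivation:
Keep first 3 events (discard last 3):
  after event 1 (t=4: SET bar = 32): {bar=32}
  after event 2 (t=8: SET bar = 31): {bar=31}
  after event 3 (t=14: DEC baz by 9): {bar=31, baz=-9}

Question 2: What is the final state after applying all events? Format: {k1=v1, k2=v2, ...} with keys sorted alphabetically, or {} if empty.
Answer: {bar=31, foo=32}

Derivation:
  after event 1 (t=4: SET bar = 32): {bar=32}
  after event 2 (t=8: SET bar = 31): {bar=31}
  after event 3 (t=14: DEC baz by 9): {bar=31, baz=-9}
  after event 4 (t=18: DEL baz): {bar=31}
  after event 5 (t=25: SET foo = 25): {bar=31, foo=25}
  after event 6 (t=26: INC foo by 7): {bar=31, foo=32}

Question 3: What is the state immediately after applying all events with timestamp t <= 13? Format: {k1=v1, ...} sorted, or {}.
Apply events with t <= 13 (2 events):
  after event 1 (t=4: SET bar = 32): {bar=32}
  after event 2 (t=8: SET bar = 31): {bar=31}

Answer: {bar=31}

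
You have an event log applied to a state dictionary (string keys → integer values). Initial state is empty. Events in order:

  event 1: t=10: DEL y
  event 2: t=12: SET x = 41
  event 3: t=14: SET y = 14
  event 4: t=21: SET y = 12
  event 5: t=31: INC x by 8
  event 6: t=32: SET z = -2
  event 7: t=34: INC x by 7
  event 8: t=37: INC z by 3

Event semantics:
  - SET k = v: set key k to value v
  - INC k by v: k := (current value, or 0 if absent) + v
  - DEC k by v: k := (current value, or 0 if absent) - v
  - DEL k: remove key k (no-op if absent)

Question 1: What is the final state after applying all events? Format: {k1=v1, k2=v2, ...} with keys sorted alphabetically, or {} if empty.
Answer: {x=56, y=12, z=1}

Derivation:
  after event 1 (t=10: DEL y): {}
  after event 2 (t=12: SET x = 41): {x=41}
  after event 3 (t=14: SET y = 14): {x=41, y=14}
  after event 4 (t=21: SET y = 12): {x=41, y=12}
  after event 5 (t=31: INC x by 8): {x=49, y=12}
  after event 6 (t=32: SET z = -2): {x=49, y=12, z=-2}
  after event 7 (t=34: INC x by 7): {x=56, y=12, z=-2}
  after event 8 (t=37: INC z by 3): {x=56, y=12, z=1}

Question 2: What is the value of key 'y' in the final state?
Track key 'y' through all 8 events:
  event 1 (t=10: DEL y): y (absent) -> (absent)
  event 2 (t=12: SET x = 41): y unchanged
  event 3 (t=14: SET y = 14): y (absent) -> 14
  event 4 (t=21: SET y = 12): y 14 -> 12
  event 5 (t=31: INC x by 8): y unchanged
  event 6 (t=32: SET z = -2): y unchanged
  event 7 (t=34: INC x by 7): y unchanged
  event 8 (t=37: INC z by 3): y unchanged
Final: y = 12

Answer: 12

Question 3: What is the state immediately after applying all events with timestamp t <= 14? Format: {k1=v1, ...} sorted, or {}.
Answer: {x=41, y=14}

Derivation:
Apply events with t <= 14 (3 events):
  after event 1 (t=10: DEL y): {}
  after event 2 (t=12: SET x = 41): {x=41}
  after event 3 (t=14: SET y = 14): {x=41, y=14}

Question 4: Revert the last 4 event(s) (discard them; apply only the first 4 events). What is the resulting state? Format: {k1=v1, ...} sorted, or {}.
Answer: {x=41, y=12}

Derivation:
Keep first 4 events (discard last 4):
  after event 1 (t=10: DEL y): {}
  after event 2 (t=12: SET x = 41): {x=41}
  after event 3 (t=14: SET y = 14): {x=41, y=14}
  after event 4 (t=21: SET y = 12): {x=41, y=12}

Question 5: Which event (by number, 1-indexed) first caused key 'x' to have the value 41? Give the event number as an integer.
Answer: 2

Derivation:
Looking for first event where x becomes 41:
  event 2: x (absent) -> 41  <-- first match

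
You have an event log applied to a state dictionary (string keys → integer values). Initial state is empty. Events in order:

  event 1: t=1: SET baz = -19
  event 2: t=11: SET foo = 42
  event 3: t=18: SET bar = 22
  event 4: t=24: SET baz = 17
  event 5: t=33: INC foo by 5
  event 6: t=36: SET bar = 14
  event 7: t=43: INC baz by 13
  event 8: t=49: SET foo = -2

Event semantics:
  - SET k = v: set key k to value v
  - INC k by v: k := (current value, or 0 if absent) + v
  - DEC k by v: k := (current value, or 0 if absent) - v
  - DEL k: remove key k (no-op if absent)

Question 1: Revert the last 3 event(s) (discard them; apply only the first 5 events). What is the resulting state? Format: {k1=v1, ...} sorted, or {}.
Keep first 5 events (discard last 3):
  after event 1 (t=1: SET baz = -19): {baz=-19}
  after event 2 (t=11: SET foo = 42): {baz=-19, foo=42}
  after event 3 (t=18: SET bar = 22): {bar=22, baz=-19, foo=42}
  after event 4 (t=24: SET baz = 17): {bar=22, baz=17, foo=42}
  after event 5 (t=33: INC foo by 5): {bar=22, baz=17, foo=47}

Answer: {bar=22, baz=17, foo=47}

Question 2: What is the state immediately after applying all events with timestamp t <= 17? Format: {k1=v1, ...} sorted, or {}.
Answer: {baz=-19, foo=42}

Derivation:
Apply events with t <= 17 (2 events):
  after event 1 (t=1: SET baz = -19): {baz=-19}
  after event 2 (t=11: SET foo = 42): {baz=-19, foo=42}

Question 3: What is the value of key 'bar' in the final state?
Track key 'bar' through all 8 events:
  event 1 (t=1: SET baz = -19): bar unchanged
  event 2 (t=11: SET foo = 42): bar unchanged
  event 3 (t=18: SET bar = 22): bar (absent) -> 22
  event 4 (t=24: SET baz = 17): bar unchanged
  event 5 (t=33: INC foo by 5): bar unchanged
  event 6 (t=36: SET bar = 14): bar 22 -> 14
  event 7 (t=43: INC baz by 13): bar unchanged
  event 8 (t=49: SET foo = -2): bar unchanged
Final: bar = 14

Answer: 14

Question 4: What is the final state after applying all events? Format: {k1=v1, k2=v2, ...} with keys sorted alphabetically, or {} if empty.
  after event 1 (t=1: SET baz = -19): {baz=-19}
  after event 2 (t=11: SET foo = 42): {baz=-19, foo=42}
  after event 3 (t=18: SET bar = 22): {bar=22, baz=-19, foo=42}
  after event 4 (t=24: SET baz = 17): {bar=22, baz=17, foo=42}
  after event 5 (t=33: INC foo by 5): {bar=22, baz=17, foo=47}
  after event 6 (t=36: SET bar = 14): {bar=14, baz=17, foo=47}
  after event 7 (t=43: INC baz by 13): {bar=14, baz=30, foo=47}
  after event 8 (t=49: SET foo = -2): {bar=14, baz=30, foo=-2}

Answer: {bar=14, baz=30, foo=-2}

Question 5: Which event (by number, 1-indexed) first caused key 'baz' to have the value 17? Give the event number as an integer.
Looking for first event where baz becomes 17:
  event 1: baz = -19
  event 2: baz = -19
  event 3: baz = -19
  event 4: baz -19 -> 17  <-- first match

Answer: 4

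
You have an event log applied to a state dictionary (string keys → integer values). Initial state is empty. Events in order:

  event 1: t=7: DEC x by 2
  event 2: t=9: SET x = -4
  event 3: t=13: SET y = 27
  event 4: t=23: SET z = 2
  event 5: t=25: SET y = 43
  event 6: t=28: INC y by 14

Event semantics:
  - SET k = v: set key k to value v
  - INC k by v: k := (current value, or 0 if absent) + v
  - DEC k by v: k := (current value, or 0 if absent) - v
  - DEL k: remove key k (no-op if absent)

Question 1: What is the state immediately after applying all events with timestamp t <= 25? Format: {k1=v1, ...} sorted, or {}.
Apply events with t <= 25 (5 events):
  after event 1 (t=7: DEC x by 2): {x=-2}
  after event 2 (t=9: SET x = -4): {x=-4}
  after event 3 (t=13: SET y = 27): {x=-4, y=27}
  after event 4 (t=23: SET z = 2): {x=-4, y=27, z=2}
  after event 5 (t=25: SET y = 43): {x=-4, y=43, z=2}

Answer: {x=-4, y=43, z=2}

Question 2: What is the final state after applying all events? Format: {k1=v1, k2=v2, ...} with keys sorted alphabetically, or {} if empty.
Answer: {x=-4, y=57, z=2}

Derivation:
  after event 1 (t=7: DEC x by 2): {x=-2}
  after event 2 (t=9: SET x = -4): {x=-4}
  after event 3 (t=13: SET y = 27): {x=-4, y=27}
  after event 4 (t=23: SET z = 2): {x=-4, y=27, z=2}
  after event 5 (t=25: SET y = 43): {x=-4, y=43, z=2}
  after event 6 (t=28: INC y by 14): {x=-4, y=57, z=2}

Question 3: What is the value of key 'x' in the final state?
Track key 'x' through all 6 events:
  event 1 (t=7: DEC x by 2): x (absent) -> -2
  event 2 (t=9: SET x = -4): x -2 -> -4
  event 3 (t=13: SET y = 27): x unchanged
  event 4 (t=23: SET z = 2): x unchanged
  event 5 (t=25: SET y = 43): x unchanged
  event 6 (t=28: INC y by 14): x unchanged
Final: x = -4

Answer: -4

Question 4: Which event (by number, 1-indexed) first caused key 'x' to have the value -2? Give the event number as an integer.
Answer: 1

Derivation:
Looking for first event where x becomes -2:
  event 1: x (absent) -> -2  <-- first match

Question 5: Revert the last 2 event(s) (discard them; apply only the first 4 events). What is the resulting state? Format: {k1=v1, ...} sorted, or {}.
Keep first 4 events (discard last 2):
  after event 1 (t=7: DEC x by 2): {x=-2}
  after event 2 (t=9: SET x = -4): {x=-4}
  after event 3 (t=13: SET y = 27): {x=-4, y=27}
  after event 4 (t=23: SET z = 2): {x=-4, y=27, z=2}

Answer: {x=-4, y=27, z=2}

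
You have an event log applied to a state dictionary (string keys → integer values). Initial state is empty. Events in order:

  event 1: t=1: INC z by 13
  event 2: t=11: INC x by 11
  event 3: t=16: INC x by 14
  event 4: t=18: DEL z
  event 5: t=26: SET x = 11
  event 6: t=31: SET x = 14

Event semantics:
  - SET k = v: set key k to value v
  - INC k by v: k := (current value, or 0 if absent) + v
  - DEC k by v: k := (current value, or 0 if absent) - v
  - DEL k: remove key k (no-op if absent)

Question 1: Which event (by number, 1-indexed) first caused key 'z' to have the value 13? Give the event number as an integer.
Looking for first event where z becomes 13:
  event 1: z (absent) -> 13  <-- first match

Answer: 1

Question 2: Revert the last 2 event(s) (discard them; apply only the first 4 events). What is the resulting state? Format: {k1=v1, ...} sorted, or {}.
Answer: {x=25}

Derivation:
Keep first 4 events (discard last 2):
  after event 1 (t=1: INC z by 13): {z=13}
  after event 2 (t=11: INC x by 11): {x=11, z=13}
  after event 3 (t=16: INC x by 14): {x=25, z=13}
  after event 4 (t=18: DEL z): {x=25}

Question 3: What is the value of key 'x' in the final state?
Track key 'x' through all 6 events:
  event 1 (t=1: INC z by 13): x unchanged
  event 2 (t=11: INC x by 11): x (absent) -> 11
  event 3 (t=16: INC x by 14): x 11 -> 25
  event 4 (t=18: DEL z): x unchanged
  event 5 (t=26: SET x = 11): x 25 -> 11
  event 6 (t=31: SET x = 14): x 11 -> 14
Final: x = 14

Answer: 14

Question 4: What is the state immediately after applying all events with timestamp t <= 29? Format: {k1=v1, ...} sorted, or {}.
Answer: {x=11}

Derivation:
Apply events with t <= 29 (5 events):
  after event 1 (t=1: INC z by 13): {z=13}
  after event 2 (t=11: INC x by 11): {x=11, z=13}
  after event 3 (t=16: INC x by 14): {x=25, z=13}
  after event 4 (t=18: DEL z): {x=25}
  after event 5 (t=26: SET x = 11): {x=11}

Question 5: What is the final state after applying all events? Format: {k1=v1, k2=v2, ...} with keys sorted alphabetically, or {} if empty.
Answer: {x=14}

Derivation:
  after event 1 (t=1: INC z by 13): {z=13}
  after event 2 (t=11: INC x by 11): {x=11, z=13}
  after event 3 (t=16: INC x by 14): {x=25, z=13}
  after event 4 (t=18: DEL z): {x=25}
  after event 5 (t=26: SET x = 11): {x=11}
  after event 6 (t=31: SET x = 14): {x=14}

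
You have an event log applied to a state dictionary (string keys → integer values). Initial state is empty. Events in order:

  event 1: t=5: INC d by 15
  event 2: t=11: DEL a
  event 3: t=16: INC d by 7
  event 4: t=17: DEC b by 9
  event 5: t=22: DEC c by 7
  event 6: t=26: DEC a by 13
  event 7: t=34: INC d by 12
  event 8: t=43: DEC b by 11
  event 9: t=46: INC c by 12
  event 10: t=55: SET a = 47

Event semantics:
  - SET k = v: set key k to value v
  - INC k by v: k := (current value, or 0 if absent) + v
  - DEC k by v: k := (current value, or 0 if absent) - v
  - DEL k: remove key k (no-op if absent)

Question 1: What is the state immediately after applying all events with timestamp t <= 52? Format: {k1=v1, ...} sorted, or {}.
Apply events with t <= 52 (9 events):
  after event 1 (t=5: INC d by 15): {d=15}
  after event 2 (t=11: DEL a): {d=15}
  after event 3 (t=16: INC d by 7): {d=22}
  after event 4 (t=17: DEC b by 9): {b=-9, d=22}
  after event 5 (t=22: DEC c by 7): {b=-9, c=-7, d=22}
  after event 6 (t=26: DEC a by 13): {a=-13, b=-9, c=-7, d=22}
  after event 7 (t=34: INC d by 12): {a=-13, b=-9, c=-7, d=34}
  after event 8 (t=43: DEC b by 11): {a=-13, b=-20, c=-7, d=34}
  after event 9 (t=46: INC c by 12): {a=-13, b=-20, c=5, d=34}

Answer: {a=-13, b=-20, c=5, d=34}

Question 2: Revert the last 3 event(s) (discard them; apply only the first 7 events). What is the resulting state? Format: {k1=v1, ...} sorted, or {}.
Answer: {a=-13, b=-9, c=-7, d=34}

Derivation:
Keep first 7 events (discard last 3):
  after event 1 (t=5: INC d by 15): {d=15}
  after event 2 (t=11: DEL a): {d=15}
  after event 3 (t=16: INC d by 7): {d=22}
  after event 4 (t=17: DEC b by 9): {b=-9, d=22}
  after event 5 (t=22: DEC c by 7): {b=-9, c=-7, d=22}
  after event 6 (t=26: DEC a by 13): {a=-13, b=-9, c=-7, d=22}
  after event 7 (t=34: INC d by 12): {a=-13, b=-9, c=-7, d=34}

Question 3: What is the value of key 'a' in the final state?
Answer: 47

Derivation:
Track key 'a' through all 10 events:
  event 1 (t=5: INC d by 15): a unchanged
  event 2 (t=11: DEL a): a (absent) -> (absent)
  event 3 (t=16: INC d by 7): a unchanged
  event 4 (t=17: DEC b by 9): a unchanged
  event 5 (t=22: DEC c by 7): a unchanged
  event 6 (t=26: DEC a by 13): a (absent) -> -13
  event 7 (t=34: INC d by 12): a unchanged
  event 8 (t=43: DEC b by 11): a unchanged
  event 9 (t=46: INC c by 12): a unchanged
  event 10 (t=55: SET a = 47): a -13 -> 47
Final: a = 47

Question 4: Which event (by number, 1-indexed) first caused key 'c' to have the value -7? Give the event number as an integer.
Looking for first event where c becomes -7:
  event 5: c (absent) -> -7  <-- first match

Answer: 5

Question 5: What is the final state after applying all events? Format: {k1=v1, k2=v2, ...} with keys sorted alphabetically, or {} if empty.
Answer: {a=47, b=-20, c=5, d=34}

Derivation:
  after event 1 (t=5: INC d by 15): {d=15}
  after event 2 (t=11: DEL a): {d=15}
  after event 3 (t=16: INC d by 7): {d=22}
  after event 4 (t=17: DEC b by 9): {b=-9, d=22}
  after event 5 (t=22: DEC c by 7): {b=-9, c=-7, d=22}
  after event 6 (t=26: DEC a by 13): {a=-13, b=-9, c=-7, d=22}
  after event 7 (t=34: INC d by 12): {a=-13, b=-9, c=-7, d=34}
  after event 8 (t=43: DEC b by 11): {a=-13, b=-20, c=-7, d=34}
  after event 9 (t=46: INC c by 12): {a=-13, b=-20, c=5, d=34}
  after event 10 (t=55: SET a = 47): {a=47, b=-20, c=5, d=34}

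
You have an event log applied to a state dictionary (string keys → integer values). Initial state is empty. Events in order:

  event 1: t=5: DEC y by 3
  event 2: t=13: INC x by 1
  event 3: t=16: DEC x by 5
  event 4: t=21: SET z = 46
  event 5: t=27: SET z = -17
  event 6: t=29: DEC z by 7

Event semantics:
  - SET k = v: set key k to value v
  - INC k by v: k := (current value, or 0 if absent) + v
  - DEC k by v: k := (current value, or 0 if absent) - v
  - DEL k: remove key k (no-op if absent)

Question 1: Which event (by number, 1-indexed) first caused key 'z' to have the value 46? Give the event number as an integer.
Answer: 4

Derivation:
Looking for first event where z becomes 46:
  event 4: z (absent) -> 46  <-- first match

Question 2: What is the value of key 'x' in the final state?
Answer: -4

Derivation:
Track key 'x' through all 6 events:
  event 1 (t=5: DEC y by 3): x unchanged
  event 2 (t=13: INC x by 1): x (absent) -> 1
  event 3 (t=16: DEC x by 5): x 1 -> -4
  event 4 (t=21: SET z = 46): x unchanged
  event 5 (t=27: SET z = -17): x unchanged
  event 6 (t=29: DEC z by 7): x unchanged
Final: x = -4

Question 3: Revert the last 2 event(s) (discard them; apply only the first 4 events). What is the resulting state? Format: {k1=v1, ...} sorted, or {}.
Keep first 4 events (discard last 2):
  after event 1 (t=5: DEC y by 3): {y=-3}
  after event 2 (t=13: INC x by 1): {x=1, y=-3}
  after event 3 (t=16: DEC x by 5): {x=-4, y=-3}
  after event 4 (t=21: SET z = 46): {x=-4, y=-3, z=46}

Answer: {x=-4, y=-3, z=46}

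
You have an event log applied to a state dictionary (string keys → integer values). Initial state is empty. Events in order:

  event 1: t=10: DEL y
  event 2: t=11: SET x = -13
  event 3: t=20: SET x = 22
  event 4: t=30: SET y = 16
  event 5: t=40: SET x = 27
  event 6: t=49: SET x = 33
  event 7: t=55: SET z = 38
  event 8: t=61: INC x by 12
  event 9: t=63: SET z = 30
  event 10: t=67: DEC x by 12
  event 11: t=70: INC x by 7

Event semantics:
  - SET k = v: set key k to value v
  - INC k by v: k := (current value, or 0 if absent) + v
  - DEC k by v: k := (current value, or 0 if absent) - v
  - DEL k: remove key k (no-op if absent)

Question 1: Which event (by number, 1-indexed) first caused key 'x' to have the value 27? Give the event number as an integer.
Answer: 5

Derivation:
Looking for first event where x becomes 27:
  event 2: x = -13
  event 3: x = 22
  event 4: x = 22
  event 5: x 22 -> 27  <-- first match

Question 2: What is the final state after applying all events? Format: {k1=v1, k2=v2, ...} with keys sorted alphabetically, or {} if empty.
Answer: {x=40, y=16, z=30}

Derivation:
  after event 1 (t=10: DEL y): {}
  after event 2 (t=11: SET x = -13): {x=-13}
  after event 3 (t=20: SET x = 22): {x=22}
  after event 4 (t=30: SET y = 16): {x=22, y=16}
  after event 5 (t=40: SET x = 27): {x=27, y=16}
  after event 6 (t=49: SET x = 33): {x=33, y=16}
  after event 7 (t=55: SET z = 38): {x=33, y=16, z=38}
  after event 8 (t=61: INC x by 12): {x=45, y=16, z=38}
  after event 9 (t=63: SET z = 30): {x=45, y=16, z=30}
  after event 10 (t=67: DEC x by 12): {x=33, y=16, z=30}
  after event 11 (t=70: INC x by 7): {x=40, y=16, z=30}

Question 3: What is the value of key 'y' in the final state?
Answer: 16

Derivation:
Track key 'y' through all 11 events:
  event 1 (t=10: DEL y): y (absent) -> (absent)
  event 2 (t=11: SET x = -13): y unchanged
  event 3 (t=20: SET x = 22): y unchanged
  event 4 (t=30: SET y = 16): y (absent) -> 16
  event 5 (t=40: SET x = 27): y unchanged
  event 6 (t=49: SET x = 33): y unchanged
  event 7 (t=55: SET z = 38): y unchanged
  event 8 (t=61: INC x by 12): y unchanged
  event 9 (t=63: SET z = 30): y unchanged
  event 10 (t=67: DEC x by 12): y unchanged
  event 11 (t=70: INC x by 7): y unchanged
Final: y = 16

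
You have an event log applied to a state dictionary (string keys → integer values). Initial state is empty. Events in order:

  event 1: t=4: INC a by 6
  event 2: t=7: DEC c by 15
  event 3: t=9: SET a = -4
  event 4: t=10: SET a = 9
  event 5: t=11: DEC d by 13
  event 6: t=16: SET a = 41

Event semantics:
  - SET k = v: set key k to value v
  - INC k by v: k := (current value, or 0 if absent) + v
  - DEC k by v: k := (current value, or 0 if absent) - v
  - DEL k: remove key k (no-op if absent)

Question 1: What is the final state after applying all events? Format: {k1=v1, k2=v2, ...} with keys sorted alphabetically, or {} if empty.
Answer: {a=41, c=-15, d=-13}

Derivation:
  after event 1 (t=4: INC a by 6): {a=6}
  after event 2 (t=7: DEC c by 15): {a=6, c=-15}
  after event 3 (t=9: SET a = -4): {a=-4, c=-15}
  after event 4 (t=10: SET a = 9): {a=9, c=-15}
  after event 5 (t=11: DEC d by 13): {a=9, c=-15, d=-13}
  after event 6 (t=16: SET a = 41): {a=41, c=-15, d=-13}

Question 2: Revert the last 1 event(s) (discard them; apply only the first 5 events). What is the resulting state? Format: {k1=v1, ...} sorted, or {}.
Answer: {a=9, c=-15, d=-13}

Derivation:
Keep first 5 events (discard last 1):
  after event 1 (t=4: INC a by 6): {a=6}
  after event 2 (t=7: DEC c by 15): {a=6, c=-15}
  after event 3 (t=9: SET a = -4): {a=-4, c=-15}
  after event 4 (t=10: SET a = 9): {a=9, c=-15}
  after event 5 (t=11: DEC d by 13): {a=9, c=-15, d=-13}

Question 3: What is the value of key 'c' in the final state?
Answer: -15

Derivation:
Track key 'c' through all 6 events:
  event 1 (t=4: INC a by 6): c unchanged
  event 2 (t=7: DEC c by 15): c (absent) -> -15
  event 3 (t=9: SET a = -4): c unchanged
  event 4 (t=10: SET a = 9): c unchanged
  event 5 (t=11: DEC d by 13): c unchanged
  event 6 (t=16: SET a = 41): c unchanged
Final: c = -15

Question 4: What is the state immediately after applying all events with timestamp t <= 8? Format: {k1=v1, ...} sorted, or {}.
Answer: {a=6, c=-15}

Derivation:
Apply events with t <= 8 (2 events):
  after event 1 (t=4: INC a by 6): {a=6}
  after event 2 (t=7: DEC c by 15): {a=6, c=-15}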